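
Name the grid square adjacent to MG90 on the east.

NG00

Longitude square 9; +1 → 10, wraps to 0, carry into field.
Longitude field M = 12; +1 → 13 = N.
The latitude characters are unchanged.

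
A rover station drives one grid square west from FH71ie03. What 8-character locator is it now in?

FH71he93

Longitude extended square 0; −1 → -1, wraps to 9, carry into subsquare.
Longitude subsquare i = 8; −1 → 7 = h.
The latitude characters are unchanged.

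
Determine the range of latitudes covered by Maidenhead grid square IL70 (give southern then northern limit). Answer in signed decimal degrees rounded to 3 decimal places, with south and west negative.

20.000, 21.000

Field I=8, L=11: +8·20° lon, +11·10° lat → SW at lon -20°, lat 20°.
Square 7, 0: +7·2° lon, +0·1° lat → SW at lon -6°, lat 20°.
Cell spans 2° lon × 1° lat.
south 20.000, north 21.000.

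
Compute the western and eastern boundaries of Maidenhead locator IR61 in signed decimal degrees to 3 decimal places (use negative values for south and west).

Field I=8, R=17: +8·20° lon, +17·10° lat → SW at lon -20°, lat 80°.
Square 6, 1: +6·2° lon, +1·1° lat → SW at lon -8°, lat 81°.
Cell spans 2° lon × 1° lat.
west -8.000, east -6.000.

-8.000, -6.000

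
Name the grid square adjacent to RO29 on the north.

Latitude square 9; +1 → 10, wraps to 0, carry into field.
Latitude field O = 14; +1 → 15 = P.
The longitude characters are unchanged.

RP20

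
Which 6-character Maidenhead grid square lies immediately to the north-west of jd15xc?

JD15wd

Longitude subsquare x = 23; −1 → 22 = w.
Latitude subsquare c = 2; +1 → 3 = d.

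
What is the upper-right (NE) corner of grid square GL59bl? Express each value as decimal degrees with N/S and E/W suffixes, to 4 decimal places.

29.5000° N, 49.8333° W

Field G=6, L=11: +6·20° lon, +11·10° lat → SW at lon -60°, lat 20°.
Square 5, 9: +5·2° lon, +9·1° lat → SW at lon -50°, lat 29°.
Subsquare b=1, l=11: +1·0.0833333° lon, +11·0.0416667° lat → SW at lon -49.9167°, lat 29.4583°.
Cell spans 0.0833333° lon × 0.0416667° lat. NE corner is SW corner plus one full cell.
latitude 29.5000° N, longitude 49.8333° W.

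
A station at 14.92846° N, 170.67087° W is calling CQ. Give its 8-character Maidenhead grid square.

Offset from 180°W / 90°S: lon 9.32913°, lat 104.92846°.
Field: lon ⌊9.32913/20⌋ = 0 → A; lat ⌊104.92846/10⌋ = 10 → K.
Square: lon ⌊9.32913/2⌋ = 4; lat ⌊4.92846/1⌋ = 4.
Subsquare: lon ⌊1.32913/0.0833333⌋ = 15 → p; lat ⌊0.92846/0.0416667⌋ = 22 → w.
Extended square: lon ⌊0.07913/0.00833333⌋ = 9; lat ⌊0.01179/0.00416667⌋ = 2.

AK44pw92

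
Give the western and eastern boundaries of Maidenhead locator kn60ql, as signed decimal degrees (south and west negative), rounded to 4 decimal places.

33.3333, 33.4167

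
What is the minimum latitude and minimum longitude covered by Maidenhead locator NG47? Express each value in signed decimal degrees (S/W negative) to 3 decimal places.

Field N=13, G=6: +13·20° lon, +6·10° lat → SW at lon 80°, lat -30°.
Square 4, 7: +4·2° lon, +7·1° lat → SW at lon 88°, lat -23°.
latitude -23.000, longitude 88.000.

-23.000, 88.000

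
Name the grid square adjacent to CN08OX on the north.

CN09oa

Latitude subsquare x = 23; +1 → 24, wraps to 0 = a, carry into square.
Latitude square 8; +1 → 9.
The longitude characters are unchanged.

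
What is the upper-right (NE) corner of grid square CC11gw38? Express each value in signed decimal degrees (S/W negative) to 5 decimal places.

-68.04583, -137.46667

Field C=2, C=2: +2·20° lon, +2·10° lat → SW at lon -140°, lat -70°.
Square 1, 1: +1·2° lon, +1·1° lat → SW at lon -138°, lat -69°.
Subsquare g=6, w=22: +6·0.0833333° lon, +22·0.0416667° lat → SW at lon -137.5°, lat -68.0833°.
Extended square 3, 8: +3·0.00833333° lon, +8·0.00416667° lat → SW at lon -137.475°, lat -68.05°.
Cell spans 0.00833333° lon × 0.00416667° lat. NE corner is SW corner plus one full cell.
latitude -68.04583, longitude -137.46667.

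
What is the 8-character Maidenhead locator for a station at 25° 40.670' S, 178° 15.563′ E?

Offset from 180°W / 90°S: lon 358.25938°, lat 64.32217°.
Field: lon ⌊358.25938/20⌋ = 17 → R; lat ⌊64.32217/10⌋ = 6 → G.
Square: lon ⌊18.25938/2⌋ = 9; lat ⌊4.32217/1⌋ = 4.
Subsquare: lon ⌊0.25938/0.0833333⌋ = 3 → d; lat ⌊0.32217/0.0416667⌋ = 7 → h.
Extended square: lon ⌊0.00938/0.00833333⌋ = 1; lat ⌊0.03050/0.00416667⌋ = 7.

RG94dh17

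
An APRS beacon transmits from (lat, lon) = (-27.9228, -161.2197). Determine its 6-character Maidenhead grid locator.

AG92jb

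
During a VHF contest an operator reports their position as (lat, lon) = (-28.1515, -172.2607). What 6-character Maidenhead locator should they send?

Add 180° to longitude and 90° to latitude: 7.7393, 61.8485.
Field (20°×10°, letters A–R): 7.7393/20 → 0 → A, 61.8485/10 → 6 → G; chars AG.
Square (2°×1°, digits 0–9): 7.7393/2 → 3, 1.8485/1 → 1; chars 31.
Subsquare (5′×2.5′, letters a–x): 1.7393/0.0833333 → 20 → u, 0.8485/0.0416667 → 20 → u; chars uu.

AG31uu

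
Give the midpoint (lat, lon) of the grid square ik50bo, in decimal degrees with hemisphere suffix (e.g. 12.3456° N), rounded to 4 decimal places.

Field I=8, K=10: +8·20° lon, +10·10° lat → SW at lon -20°, lat 10°.
Square 5, 0: +5·2° lon, +0·1° lat → SW at lon -10°, lat 10°.
Subsquare b=1, o=14: +1·0.0833333° lon, +14·0.0416667° lat → SW at lon -9.91667°, lat 10.5833°.
Cell spans 0.0833333° lon × 0.0416667° lat. Centre is SW corner plus half of each.
latitude 10.6042° N, longitude 9.8750° W.

10.6042° N, 9.8750° W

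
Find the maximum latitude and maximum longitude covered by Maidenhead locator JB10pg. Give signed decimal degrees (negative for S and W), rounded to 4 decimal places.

-79.7083, 3.3333

Field J=9, B=1: +9·20° lon, +1·10° lat → SW at lon 0°, lat -80°.
Square 1, 0: +1·2° lon, +0·1° lat → SW at lon 2°, lat -80°.
Subsquare p=15, g=6: +15·0.0833333° lon, +6·0.0416667° lat → SW at lon 3.25°, lat -79.75°.
Cell spans 0.0833333° lon × 0.0416667° lat. NE corner is SW corner plus one full cell.
latitude -79.7083, longitude 3.3333.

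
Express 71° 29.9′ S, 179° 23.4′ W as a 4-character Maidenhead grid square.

Add 180° to longitude and 90° to latitude: 0.61, 18.50.
Field: 0.61/20 → 0 → A, 18.50/10 → 1 → B; chars AB.
Square: 0.61/2 → 0, 8.50/1 → 8; chars 08.

AB08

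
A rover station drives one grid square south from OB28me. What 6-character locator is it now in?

OB28md

Latitude subsquare e = 4; −1 → 3 = d.
The longitude characters are unchanged.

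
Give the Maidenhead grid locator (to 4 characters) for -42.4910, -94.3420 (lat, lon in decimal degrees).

EE27

Shift to the Maidenhead origin (180°W, 90°S): lon 85.66, lat 47.51.
Field (20°×10°, letters A–R): 85.66/20 → 4 → E, 47.51/10 → 4 → E; chars EE.
Square (2°×1°, digits 0–9): 5.66/2 → 2, 7.51/1 → 7; chars 27.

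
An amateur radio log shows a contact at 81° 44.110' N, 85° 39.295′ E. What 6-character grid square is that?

Shift to the Maidenhead origin (180°W, 90°S): lon 265.6549, lat 171.7352.
Field: 265.6549/20 → 13 → N, 171.7352/10 → 17 → R; chars NR.
Square: 5.6549/2 → 2, 1.7352/1 → 1; chars 21.
Subsquare: 1.6549/0.0833333 → 19 → t, 0.7352/0.0416667 → 17 → r; chars tr.

NR21tr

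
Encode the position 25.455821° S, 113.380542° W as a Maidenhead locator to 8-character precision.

DG34hn40

Add 180° to longitude and 90° to latitude: 66.61946, 64.54418.
Field: lon ⌊66.61946/20⌋ = 3 → D; lat ⌊64.54418/10⌋ = 6 → G.
Square: lon ⌊6.61946/2⌋ = 3; lat ⌊4.54418/1⌋ = 4.
Subsquare: lon ⌊0.61946/0.0833333⌋ = 7 → h; lat ⌊0.54418/0.0416667⌋ = 13 → n.
Extended square: lon ⌊0.03612/0.00833333⌋ = 4; lat ⌊0.00251/0.00416667⌋ = 0.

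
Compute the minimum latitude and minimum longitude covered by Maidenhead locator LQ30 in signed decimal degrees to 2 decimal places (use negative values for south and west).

70.00, 46.00

Field L=11, Q=16: +11·20° lon, +16·10° lat → SW at lon 40°, lat 70°.
Square 3, 0: +3·2° lon, +0·1° lat → SW at lon 46°, lat 70°.
latitude 70.00, longitude 46.00.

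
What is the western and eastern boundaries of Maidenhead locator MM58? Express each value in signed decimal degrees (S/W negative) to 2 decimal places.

Field M=12, M=12: +12·20° lon, +12·10° lat → SW at lon 60°, lat 30°.
Square 5, 8: +5·2° lon, +8·1° lat → SW at lon 70°, lat 38°.
Cell spans 2° lon × 1° lat.
west 70.00, east 72.00.

70.00, 72.00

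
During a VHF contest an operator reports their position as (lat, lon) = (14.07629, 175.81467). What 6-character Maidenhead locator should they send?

RK74vb

Add 180° to longitude and 90° to latitude: 355.8147, 104.0763.
Field: lon ⌊355.8147/20⌋ = 17 → R; lat ⌊104.0763/10⌋ = 10 → K.
Square: lon ⌊15.8147/2⌋ = 7; lat ⌊4.0763/1⌋ = 4.
Subsquare: lon ⌊1.8147/0.0833333⌋ = 21 → v; lat ⌊0.0763/0.0416667⌋ = 1 → b.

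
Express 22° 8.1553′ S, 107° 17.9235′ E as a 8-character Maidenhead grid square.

Offset from 180°W / 90°S: lon 287.29872°, lat 67.86408°.
Field: 287.29872/20 → 14 → O, 67.86408/10 → 6 → G; chars OG.
Square: 7.29872/2 → 3, 7.86408/1 → 7; chars 37.
Subsquare: 1.29872/0.0833333 → 15 → p, 0.86408/0.0416667 → 20 → u; chars pu.
Extended square: 0.04872/0.00833333 → 5, 0.03075/0.00416667 → 7; chars 57.

OG37pu57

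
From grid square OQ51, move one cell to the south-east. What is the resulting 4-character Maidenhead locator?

OQ60

Longitude square 5; +1 → 6.
Latitude square 1; −1 → 0.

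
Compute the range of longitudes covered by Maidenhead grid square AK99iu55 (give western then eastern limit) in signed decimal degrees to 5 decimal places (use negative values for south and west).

-161.29167, -161.28333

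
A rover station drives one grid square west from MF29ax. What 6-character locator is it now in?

Longitude subsquare a = 0; −1 → -1, wraps to 23 = x, carry into square.
Longitude square 2; −1 → 1.
The latitude characters are unchanged.

MF19xx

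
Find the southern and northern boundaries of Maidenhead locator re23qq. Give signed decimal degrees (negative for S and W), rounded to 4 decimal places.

-46.3333, -46.2917

Field R=17, E=4: +17·20° lon, +4·10° lat → SW at lon 160°, lat -50°.
Square 2, 3: +2·2° lon, +3·1° lat → SW at lon 164°, lat -47°.
Subsquare q=16, q=16: +16·0.0833333° lon, +16·0.0416667° lat → SW at lon 165.333°, lat -46.3333°.
Cell spans 0.0833333° lon × 0.0416667° lat.
south -46.3333, north -46.2917.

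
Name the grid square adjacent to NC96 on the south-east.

OC05

Longitude square 9; +1 → 10, wraps to 0, carry into field.
Longitude field N = 13; +1 → 14 = O.
Latitude square 6; −1 → 5.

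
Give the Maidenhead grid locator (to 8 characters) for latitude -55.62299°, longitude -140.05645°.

BD94xj30

Add 180° to longitude and 90° to latitude: 39.94355, 34.37701.
Field: lon ⌊39.94355/20⌋ = 1 → B; lat ⌊34.37701/10⌋ = 3 → D.
Square: lon ⌊19.94355/2⌋ = 9; lat ⌊4.37701/1⌋ = 4.
Subsquare: lon ⌊1.94355/0.0833333⌋ = 23 → x; lat ⌊0.37701/0.0416667⌋ = 9 → j.
Extended square: lon ⌊0.02688/0.00833333⌋ = 3; lat ⌊0.00201/0.00416667⌋ = 0.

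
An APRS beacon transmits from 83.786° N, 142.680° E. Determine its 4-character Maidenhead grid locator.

QR13

Offset from 180°W / 90°S: lon 322.68°, lat 173.79°.
Field: lon ⌊322.68/20⌋ = 16 → Q; lat ⌊173.79/10⌋ = 17 → R.
Square: lon ⌊2.68/2⌋ = 1; lat ⌊3.79/1⌋ = 3.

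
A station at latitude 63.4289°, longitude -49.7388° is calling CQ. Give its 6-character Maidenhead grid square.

GP53dk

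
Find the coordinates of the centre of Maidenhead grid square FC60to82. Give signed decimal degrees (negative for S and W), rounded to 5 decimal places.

-69.40625, -66.34583

Field F=5, C=2: +5·20° lon, +2·10° lat → SW at lon -80°, lat -70°.
Square 6, 0: +6·2° lon, +0·1° lat → SW at lon -68°, lat -70°.
Subsquare t=19, o=14: +19·0.0833333° lon, +14·0.0416667° lat → SW at lon -66.4167°, lat -69.4167°.
Extended square 8, 2: +8·0.00833333° lon, +2·0.00416667° lat → SW at lon -66.35°, lat -69.4083°.
Cell spans 0.00833333° lon × 0.00416667° lat. Centre is SW corner plus half of each.
latitude -69.40625, longitude -66.34583.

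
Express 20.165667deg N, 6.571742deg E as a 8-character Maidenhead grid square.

JL30gd89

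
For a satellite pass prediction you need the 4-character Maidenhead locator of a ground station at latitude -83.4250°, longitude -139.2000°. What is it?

CA06

Add 180° to longitude and 90° to latitude: 40.80, 6.58.
Field: 40.80/20 → 2 → C, 6.58/10 → 0 → A; chars CA.
Square: 0.80/2 → 0, 6.58/1 → 6; chars 06.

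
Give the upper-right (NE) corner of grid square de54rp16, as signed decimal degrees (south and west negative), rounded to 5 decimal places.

-45.34583, -108.56667

Field D=3, E=4: +3·20° lon, +4·10° lat → SW at lon -120°, lat -50°.
Square 5, 4: +5·2° lon, +4·1° lat → SW at lon -110°, lat -46°.
Subsquare r=17, p=15: +17·0.0833333° lon, +15·0.0416667° lat → SW at lon -108.583°, lat -45.375°.
Extended square 1, 6: +1·0.00833333° lon, +6·0.00416667° lat → SW at lon -108.575°, lat -45.35°.
Cell spans 0.00833333° lon × 0.00416667° lat. NE corner is SW corner plus one full cell.
latitude -45.34583, longitude -108.56667.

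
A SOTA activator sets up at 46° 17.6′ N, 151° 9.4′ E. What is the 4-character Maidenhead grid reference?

QN56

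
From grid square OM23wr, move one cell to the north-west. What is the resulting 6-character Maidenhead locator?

OM23vs

Longitude subsquare w = 22; −1 → 21 = v.
Latitude subsquare r = 17; +1 → 18 = s.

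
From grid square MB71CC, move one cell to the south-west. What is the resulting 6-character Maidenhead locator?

MB71bb

Longitude subsquare c = 2; −1 → 1 = b.
Latitude subsquare c = 2; −1 → 1 = b.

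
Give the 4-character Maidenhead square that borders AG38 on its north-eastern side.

AG49

Longitude square 3; +1 → 4.
Latitude square 8; +1 → 9.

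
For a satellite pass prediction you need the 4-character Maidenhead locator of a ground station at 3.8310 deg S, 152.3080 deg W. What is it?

BI36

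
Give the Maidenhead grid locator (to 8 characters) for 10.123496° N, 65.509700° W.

FK70fc89

Shift to the Maidenhead origin (180°W, 90°S): lon 114.49030, lat 100.12350.
Field: 114.49030/20 → 5 → F, 100.12350/10 → 10 → K; chars FK.
Square: 14.49030/2 → 7, 0.12350/1 → 0; chars 70.
Subsquare: 0.49030/0.0833333 → 5 → f, 0.12350/0.0416667 → 2 → c; chars fc.
Extended square: 0.07363/0.00833333 → 8, 0.04016/0.00416667 → 9; chars 89.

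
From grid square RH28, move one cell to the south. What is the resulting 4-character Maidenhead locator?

Latitude square 8; −1 → 7.
The longitude characters are unchanged.

RH27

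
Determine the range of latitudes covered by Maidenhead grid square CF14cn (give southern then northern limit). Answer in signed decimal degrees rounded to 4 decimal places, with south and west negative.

-35.4583, -35.4167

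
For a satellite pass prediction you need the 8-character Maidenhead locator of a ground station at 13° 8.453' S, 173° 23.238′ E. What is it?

Offset from 180°W / 90°S: lon 353.38730°, lat 76.85912°.
Field: lon ⌊353.38730/20⌋ = 17 → R; lat ⌊76.85912/10⌋ = 7 → H.
Square: lon ⌊13.38730/2⌋ = 6; lat ⌊6.85912/1⌋ = 6.
Subsquare: lon ⌊1.38730/0.0833333⌋ = 16 → q; lat ⌊0.85912/0.0416667⌋ = 20 → u.
Extended square: lon ⌊0.05397/0.00833333⌋ = 6; lat ⌊0.02578/0.00416667⌋ = 6.

RH66qu66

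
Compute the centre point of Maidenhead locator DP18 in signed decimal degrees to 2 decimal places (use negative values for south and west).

68.50, -117.00

Field D=3, P=15: +3·20° lon, +15·10° lat → SW at lon -120°, lat 60°.
Square 1, 8: +1·2° lon, +8·1° lat → SW at lon -118°, lat 68°.
Cell spans 2° lon × 1° lat. Centre is SW corner plus half of each.
latitude 68.50, longitude -117.00.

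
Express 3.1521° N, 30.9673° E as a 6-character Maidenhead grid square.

KJ53ld

Add 180° to longitude and 90° to latitude: 210.9673, 93.1521.
Field (20°×10°, letters A–R): 210.9673/20 → 10 → K, 93.1521/10 → 9 → J; chars KJ.
Square (2°×1°, digits 0–9): 10.9673/2 → 5, 3.1521/1 → 3; chars 53.
Subsquare (5′×2.5′, letters a–x): 0.9673/0.0833333 → 11 → l, 0.1521/0.0416667 → 3 → d; chars ld.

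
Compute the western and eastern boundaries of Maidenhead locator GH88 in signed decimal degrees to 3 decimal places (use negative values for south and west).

Field G=6, H=7: +6·20° lon, +7·10° lat → SW at lon -60°, lat -20°.
Square 8, 8: +8·2° lon, +8·1° lat → SW at lon -44°, lat -12°.
Cell spans 2° lon × 1° lat.
west -44.000, east -42.000.

-44.000, -42.000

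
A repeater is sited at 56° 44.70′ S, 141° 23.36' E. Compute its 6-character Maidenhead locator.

QD03qg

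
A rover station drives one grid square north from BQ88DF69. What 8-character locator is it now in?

BQ88dg60

Latitude extended square 9; +1 → 10, wraps to 0, carry into subsquare.
Latitude subsquare f = 5; +1 → 6 = g.
The longitude characters are unchanged.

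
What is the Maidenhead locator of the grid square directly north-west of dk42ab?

DK32xc

Longitude subsquare a = 0; −1 → -1, wraps to 23 = x, carry into square.
Longitude square 4; −1 → 3.
Latitude subsquare b = 1; +1 → 2 = c.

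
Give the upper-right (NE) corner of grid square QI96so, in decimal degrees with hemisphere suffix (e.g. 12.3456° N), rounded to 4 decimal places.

Field Q=16, I=8: +16·20° lon, +8·10° lat → SW at lon 140°, lat -10°.
Square 9, 6: +9·2° lon, +6·1° lat → SW at lon 158°, lat -4°.
Subsquare s=18, o=14: +18·0.0833333° lon, +14·0.0416667° lat → SW at lon 159.5°, lat -3.41667°.
Cell spans 0.0833333° lon × 0.0416667° lat. NE corner is SW corner plus one full cell.
latitude 3.3750° S, longitude 159.5833° E.

3.3750° S, 159.5833° E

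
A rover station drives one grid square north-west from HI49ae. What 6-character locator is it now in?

HI39xf

Longitude subsquare a = 0; −1 → -1, wraps to 23 = x, carry into square.
Longitude square 4; −1 → 3.
Latitude subsquare e = 4; +1 → 5 = f.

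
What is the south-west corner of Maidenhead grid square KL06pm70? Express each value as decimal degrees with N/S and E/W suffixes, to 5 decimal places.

Field K=10, L=11: +10·20° lon, +11·10° lat → SW at lon 20°, lat 20°.
Square 0, 6: +0·2° lon, +6·1° lat → SW at lon 20°, lat 26°.
Subsquare p=15, m=12: +15·0.0833333° lon, +12·0.0416667° lat → SW at lon 21.25°, lat 26.5°.
Extended square 7, 0: +7·0.00833333° lon, +0·0.00416667° lat → SW at lon 21.3083°, lat 26.5°.
latitude 26.50000° N, longitude 21.30833° E.

26.50000° N, 21.30833° E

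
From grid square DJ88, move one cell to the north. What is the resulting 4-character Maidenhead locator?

Latitude square 8; +1 → 9.
The longitude characters are unchanged.

DJ89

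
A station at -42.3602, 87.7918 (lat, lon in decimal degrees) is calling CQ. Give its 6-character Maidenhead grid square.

Shift to the Maidenhead origin (180°W, 90°S): lon 267.7918, lat 47.6398.
Field: lon ⌊267.7918/20⌋ = 13 → N; lat ⌊47.6398/10⌋ = 4 → E.
Square: lon ⌊7.7918/2⌋ = 3; lat ⌊7.6398/1⌋ = 7.
Subsquare: lon ⌊1.7918/0.0833333⌋ = 21 → v; lat ⌊0.6398/0.0416667⌋ = 15 → p.

NE37vp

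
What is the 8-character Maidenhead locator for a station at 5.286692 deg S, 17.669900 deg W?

II14dr91

Add 180° to longitude and 90° to latitude: 162.33010, 84.71331.
Field: 162.33010/20 → 8 → I, 84.71331/10 → 8 → I; chars II.
Square: 2.33010/2 → 1, 4.71331/1 → 4; chars 14.
Subsquare: 0.33010/0.0833333 → 3 → d, 0.71331/0.0416667 → 17 → r; chars dr.
Extended square: 0.08010/0.00833333 → 9, 0.00497/0.00416667 → 1; chars 91.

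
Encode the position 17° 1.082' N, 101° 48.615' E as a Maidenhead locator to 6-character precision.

Shift to the Maidenhead origin (180°W, 90°S): lon 281.8102, lat 107.0180.
Field (20°×10°, letters A–R): lon ⌊281.8102/20⌋ = 14 → O; lat ⌊107.0180/10⌋ = 10 → K.
Square (2°×1°, digits 0–9): lon ⌊1.8102/2⌋ = 0; lat ⌊7.0180/1⌋ = 7.
Subsquare (5′×2.5′, letters a–x): lon ⌊1.8102/0.0833333⌋ = 21 → v; lat ⌊0.0180/0.0416667⌋ = 0 → a.

OK07va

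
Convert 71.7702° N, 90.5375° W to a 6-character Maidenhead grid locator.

Add 180° to longitude and 90° to latitude: 89.4625, 161.7702.
Field: lon ⌊89.4625/20⌋ = 4 → E; lat ⌊161.7702/10⌋ = 16 → Q.
Square: lon ⌊9.4625/2⌋ = 4; lat ⌊1.7702/1⌋ = 1.
Subsquare: lon ⌊1.4625/0.0833333⌋ = 17 → r; lat ⌊0.7702/0.0416667⌋ = 18 → s.

EQ41rs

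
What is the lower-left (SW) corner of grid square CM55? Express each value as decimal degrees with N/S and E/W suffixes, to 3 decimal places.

Field C=2, M=12: +2·20° lon, +12·10° lat → SW at lon -140°, lat 30°.
Square 5, 5: +5·2° lon, +5·1° lat → SW at lon -130°, lat 35°.
latitude 35.000° N, longitude 130.000° W.

35.000° N, 130.000° W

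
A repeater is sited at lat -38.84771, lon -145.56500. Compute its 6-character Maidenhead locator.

BF71fd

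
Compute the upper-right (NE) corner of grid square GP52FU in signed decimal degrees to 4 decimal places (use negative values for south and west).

Field G=6, P=15: +6·20° lon, +15·10° lat → SW at lon -60°, lat 60°.
Square 5, 2: +5·2° lon, +2·1° lat → SW at lon -50°, lat 62°.
Subsquare f=5, u=20: +5·0.0833333° lon, +20·0.0416667° lat → SW at lon -49.5833°, lat 62.8333°.
Cell spans 0.0833333° lon × 0.0416667° lat. NE corner is SW corner plus one full cell.
latitude 62.8750, longitude -49.5000.

62.8750, -49.5000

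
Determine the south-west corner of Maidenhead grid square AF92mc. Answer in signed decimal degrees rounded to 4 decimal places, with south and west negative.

-37.9167, -161.0000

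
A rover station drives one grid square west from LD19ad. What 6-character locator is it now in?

Longitude subsquare a = 0; −1 → -1, wraps to 23 = x, carry into square.
Longitude square 1; −1 → 0.
The latitude characters are unchanged.

LD09xd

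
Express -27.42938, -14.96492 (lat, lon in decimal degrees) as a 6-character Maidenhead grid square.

IG22mn

Shift to the Maidenhead origin (180°W, 90°S): lon 165.0351, lat 62.5706.
Field: lon ⌊165.0351/20⌋ = 8 → I; lat ⌊62.5706/10⌋ = 6 → G.
Square: lon ⌊5.0351/2⌋ = 2; lat ⌊2.5706/1⌋ = 2.
Subsquare: lon ⌊1.0351/0.0833333⌋ = 12 → m; lat ⌊0.5706/0.0416667⌋ = 13 → n.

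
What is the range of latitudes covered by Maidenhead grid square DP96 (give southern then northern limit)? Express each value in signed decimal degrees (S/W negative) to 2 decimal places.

66.00, 67.00

Field D=3, P=15: +3·20° lon, +15·10° lat → SW at lon -120°, lat 60°.
Square 9, 6: +9·2° lon, +6·1° lat → SW at lon -102°, lat 66°.
Cell spans 2° lon × 1° lat.
south 66.00, north 67.00.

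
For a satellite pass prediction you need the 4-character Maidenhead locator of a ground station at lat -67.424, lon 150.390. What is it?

QC52

Add 180° to longitude and 90° to latitude: 330.39, 22.58.
Field (20°×10°, letters A–R): 330.39/20 → 16 → Q, 22.58/10 → 2 → C; chars QC.
Square (2°×1°, digits 0–9): 10.39/2 → 5, 2.58/1 → 2; chars 52.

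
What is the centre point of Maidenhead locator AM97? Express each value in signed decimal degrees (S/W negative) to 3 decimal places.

37.500, -161.000

Field A=0, M=12: +0·20° lon, +12·10° lat → SW at lon -180°, lat 30°.
Square 9, 7: +9·2° lon, +7·1° lat → SW at lon -162°, lat 37°.
Cell spans 2° lon × 1° lat. Centre is SW corner plus half of each.
latitude 37.500, longitude -161.000.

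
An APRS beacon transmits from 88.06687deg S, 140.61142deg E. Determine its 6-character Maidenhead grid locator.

QA01hw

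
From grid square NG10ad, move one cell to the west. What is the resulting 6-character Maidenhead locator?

Longitude subsquare a = 0; −1 → -1, wraps to 23 = x, carry into square.
Longitude square 1; −1 → 0.
The latitude characters are unchanged.

NG00xd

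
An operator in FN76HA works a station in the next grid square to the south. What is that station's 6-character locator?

Latitude subsquare a = 0; −1 → -1, wraps to 23 = x, carry into square.
Latitude square 6; −1 → 5.
The longitude characters are unchanged.

FN75hx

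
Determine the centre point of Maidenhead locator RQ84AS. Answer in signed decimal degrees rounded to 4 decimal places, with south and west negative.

74.7708, 176.0417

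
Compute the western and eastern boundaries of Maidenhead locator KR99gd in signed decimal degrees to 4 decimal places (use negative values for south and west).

Field K=10, R=17: +10·20° lon, +17·10° lat → SW at lon 20°, lat 80°.
Square 9, 9: +9·2° lon, +9·1° lat → SW at lon 38°, lat 89°.
Subsquare g=6, d=3: +6·0.0833333° lon, +3·0.0416667° lat → SW at lon 38.5°, lat 89.125°.
Cell spans 0.0833333° lon × 0.0416667° lat.
west 38.5000, east 38.5833.

38.5000, 38.5833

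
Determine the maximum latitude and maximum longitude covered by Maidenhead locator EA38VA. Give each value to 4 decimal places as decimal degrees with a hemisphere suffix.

81.9583° S, 92.1667° W

Field E=4, A=0: +4·20° lon, +0·10° lat → SW at lon -100°, lat -90°.
Square 3, 8: +3·2° lon, +8·1° lat → SW at lon -94°, lat -82°.
Subsquare v=21, a=0: +21·0.0833333° lon, +0·0.0416667° lat → SW at lon -92.25°, lat -82°.
Cell spans 0.0833333° lon × 0.0416667° lat. NE corner is SW corner plus one full cell.
latitude 81.9583° S, longitude 92.1667° W.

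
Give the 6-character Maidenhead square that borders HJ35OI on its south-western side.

Longitude subsquare o = 14; −1 → 13 = n.
Latitude subsquare i = 8; −1 → 7 = h.

HJ35nh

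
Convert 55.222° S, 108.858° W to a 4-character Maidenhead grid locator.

DD54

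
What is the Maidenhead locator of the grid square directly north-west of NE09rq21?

Longitude extended square 2; −1 → 1.
Latitude extended square 1; +1 → 2.

NE09rq12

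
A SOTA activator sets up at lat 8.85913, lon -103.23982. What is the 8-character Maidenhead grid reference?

Add 180° to longitude and 90° to latitude: 76.76018, 98.85913.
Field: 76.76018/20 → 3 → D, 98.85913/10 → 9 → J; chars DJ.
Square: 16.76018/2 → 8, 8.85913/1 → 8; chars 88.
Subsquare: 0.76018/0.0833333 → 9 → j, 0.85913/0.0416667 → 20 → u; chars ju.
Extended square: 0.01018/0.00833333 → 1, 0.02580/0.00416667 → 6; chars 16.

DJ88ju16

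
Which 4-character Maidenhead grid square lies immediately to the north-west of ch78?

Longitude square 7; −1 → 6.
Latitude square 8; +1 → 9.

CH69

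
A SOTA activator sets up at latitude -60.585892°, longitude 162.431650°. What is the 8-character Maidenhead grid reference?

Add 180° to longitude and 90° to latitude: 342.43165, 29.41411.
Field (20°×10°, letters A–R): 342.43165/20 → 17 → R, 29.41411/10 → 2 → C; chars RC.
Square (2°×1°, digits 0–9): 2.43165/2 → 1, 9.41411/1 → 9; chars 19.
Subsquare (5′×2.5′, letters a–x): 0.43165/0.0833333 → 5 → f, 0.41411/0.0416667 → 9 → j; chars fj.
Extended square (30″×15″, digits 0–9): 0.01498/0.00833333 → 1, 0.03911/0.00416667 → 9; chars 19.

RC19fj19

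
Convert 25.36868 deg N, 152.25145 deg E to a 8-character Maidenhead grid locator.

QL65di08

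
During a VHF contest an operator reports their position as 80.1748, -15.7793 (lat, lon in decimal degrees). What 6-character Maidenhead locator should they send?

IR20ce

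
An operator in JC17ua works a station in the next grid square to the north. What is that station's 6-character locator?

JC17ub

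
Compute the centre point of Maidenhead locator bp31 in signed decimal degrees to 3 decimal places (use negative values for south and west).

Field B=1, P=15: +1·20° lon, +15·10° lat → SW at lon -160°, lat 60°.
Square 3, 1: +3·2° lon, +1·1° lat → SW at lon -154°, lat 61°.
Cell spans 2° lon × 1° lat. Centre is SW corner plus half of each.
latitude 61.500, longitude -153.000.

61.500, -153.000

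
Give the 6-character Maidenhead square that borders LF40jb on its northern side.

LF40jc

Latitude subsquare b = 1; +1 → 2 = c.
The longitude characters are unchanged.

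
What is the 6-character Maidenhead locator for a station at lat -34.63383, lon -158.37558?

Shift to the Maidenhead origin (180°W, 90°S): lon 21.6244, lat 55.3662.
Field (20°×10°, letters A–R): 21.6244/20 → 1 → B, 55.3662/10 → 5 → F; chars BF.
Square (2°×1°, digits 0–9): 1.6244/2 → 0, 5.3662/1 → 5; chars 05.
Subsquare (5′×2.5′, letters a–x): 1.6244/0.0833333 → 19 → t, 0.3662/0.0416667 → 8 → i; chars ti.

BF05ti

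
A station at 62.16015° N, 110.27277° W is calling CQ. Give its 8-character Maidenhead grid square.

DP42ud78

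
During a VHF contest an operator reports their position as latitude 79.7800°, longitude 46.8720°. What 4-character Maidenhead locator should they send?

LQ39

Offset from 180°W / 90°S: lon 226.87°, lat 169.78°.
Field (20°×10°, letters A–R): lon ⌊226.87/20⌋ = 11 → L; lat ⌊169.78/10⌋ = 16 → Q.
Square (2°×1°, digits 0–9): lon ⌊6.87/2⌋ = 3; lat ⌊9.78/1⌋ = 9.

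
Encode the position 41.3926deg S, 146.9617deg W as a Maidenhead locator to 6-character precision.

BE68mo

Shift to the Maidenhead origin (180°W, 90°S): lon 33.0383, lat 48.6074.
Field: lon ⌊33.0383/20⌋ = 1 → B; lat ⌊48.6074/10⌋ = 4 → E.
Square: lon ⌊13.0383/2⌋ = 6; lat ⌊8.6074/1⌋ = 8.
Subsquare: lon ⌊1.0383/0.0833333⌋ = 12 → m; lat ⌊0.6074/0.0416667⌋ = 14 → o.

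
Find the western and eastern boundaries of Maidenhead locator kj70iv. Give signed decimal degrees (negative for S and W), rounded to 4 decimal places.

34.6667, 34.7500

Field K=10, J=9: +10·20° lon, +9·10° lat → SW at lon 20°, lat 0°.
Square 7, 0: +7·2° lon, +0·1° lat → SW at lon 34°, lat 0°.
Subsquare i=8, v=21: +8·0.0833333° lon, +21·0.0416667° lat → SW at lon 34.6667°, lat 0.875°.
Cell spans 0.0833333° lon × 0.0416667° lat.
west 34.6667, east 34.7500.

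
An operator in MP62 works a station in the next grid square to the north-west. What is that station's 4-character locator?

MP53

Longitude square 6; −1 → 5.
Latitude square 2; +1 → 3.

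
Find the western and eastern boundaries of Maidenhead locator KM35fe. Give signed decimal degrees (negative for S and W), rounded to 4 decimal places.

26.4167, 26.5000

Field K=10, M=12: +10·20° lon, +12·10° lat → SW at lon 20°, lat 30°.
Square 3, 5: +3·2° lon, +5·1° lat → SW at lon 26°, lat 35°.
Subsquare f=5, e=4: +5·0.0833333° lon, +4·0.0416667° lat → SW at lon 26.4167°, lat 35.1667°.
Cell spans 0.0833333° lon × 0.0416667° lat.
west 26.4167, east 26.5000.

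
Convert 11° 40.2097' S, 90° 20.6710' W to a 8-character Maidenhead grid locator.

Add 180° to longitude and 90° to latitude: 89.65548, 78.32984.
Field: 89.65548/20 → 4 → E, 78.32984/10 → 7 → H; chars EH.
Square: 9.65548/2 → 4, 8.32984/1 → 8; chars 48.
Subsquare: 1.65548/0.0833333 → 19 → t, 0.32984/0.0416667 → 7 → h; chars th.
Extended square: 0.07215/0.00833333 → 8, 0.03817/0.00416667 → 9; chars 89.

EH48th89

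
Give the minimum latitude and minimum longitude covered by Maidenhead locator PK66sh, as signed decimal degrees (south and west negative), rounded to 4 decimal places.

Field P=15, K=10: +15·20° lon, +10·10° lat → SW at lon 120°, lat 10°.
Square 6, 6: +6·2° lon, +6·1° lat → SW at lon 132°, lat 16°.
Subsquare s=18, h=7: +18·0.0833333° lon, +7·0.0416667° lat → SW at lon 133.5°, lat 16.2917°.
latitude 16.2917, longitude 133.5000.

16.2917, 133.5000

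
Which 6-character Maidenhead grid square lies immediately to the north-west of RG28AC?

Longitude subsquare a = 0; −1 → -1, wraps to 23 = x, carry into square.
Longitude square 2; −1 → 1.
Latitude subsquare c = 2; +1 → 3 = d.

RG18xd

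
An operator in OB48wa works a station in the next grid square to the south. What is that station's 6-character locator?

Latitude subsquare a = 0; −1 → -1, wraps to 23 = x, carry into square.
Latitude square 8; −1 → 7.
The longitude characters are unchanged.

OB47wx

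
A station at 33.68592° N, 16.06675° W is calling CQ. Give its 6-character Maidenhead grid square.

Shift to the Maidenhead origin (180°W, 90°S): lon 163.9332, lat 123.6859.
Field: 163.9332/20 → 8 → I, 123.6859/10 → 12 → M; chars IM.
Square: 3.9332/2 → 1, 3.6859/1 → 3; chars 13.
Subsquare: 1.9332/0.0833333 → 23 → x, 0.6859/0.0416667 → 16 → q; chars xq.

IM13xq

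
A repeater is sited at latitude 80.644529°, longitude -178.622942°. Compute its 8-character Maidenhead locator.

AR00qp54

Add 180° to longitude and 90° to latitude: 1.37706, 170.64453.
Field: 1.37706/20 → 0 → A, 170.64453/10 → 17 → R; chars AR.
Square: 1.37706/2 → 0, 0.64453/1 → 0; chars 00.
Subsquare: 1.37706/0.0833333 → 16 → q, 0.64453/0.0416667 → 15 → p; chars qp.
Extended square: 0.04372/0.00833333 → 5, 0.01953/0.00416667 → 4; chars 54.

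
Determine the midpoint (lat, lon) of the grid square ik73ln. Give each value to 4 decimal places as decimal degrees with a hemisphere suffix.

13.5625° N, 5.0417° W

Field I=8, K=10: +8·20° lon, +10·10° lat → SW at lon -20°, lat 10°.
Square 7, 3: +7·2° lon, +3·1° lat → SW at lon -6°, lat 13°.
Subsquare l=11, n=13: +11·0.0833333° lon, +13·0.0416667° lat → SW at lon -5.08333°, lat 13.5417°.
Cell spans 0.0833333° lon × 0.0416667° lat. Centre is SW corner plus half of each.
latitude 13.5625° N, longitude 5.0417° W.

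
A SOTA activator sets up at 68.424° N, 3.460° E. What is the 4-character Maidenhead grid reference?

JP18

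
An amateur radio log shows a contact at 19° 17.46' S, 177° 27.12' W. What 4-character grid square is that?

AH10

Offset from 180°W / 90°S: lon 2.55°, lat 70.71°.
Field (20°×10°, letters A–R): lon ⌊2.55/20⌋ = 0 → A; lat ⌊70.71/10⌋ = 7 → H.
Square (2°×1°, digits 0–9): lon ⌊2.55/2⌋ = 1; lat ⌊0.71/1⌋ = 0.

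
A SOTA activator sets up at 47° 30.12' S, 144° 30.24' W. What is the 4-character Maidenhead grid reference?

Add 180° to longitude and 90° to latitude: 35.50, 42.50.
Field: 35.50/20 → 1 → B, 42.50/10 → 4 → E; chars BE.
Square: 15.50/2 → 7, 2.50/1 → 2; chars 72.

BE72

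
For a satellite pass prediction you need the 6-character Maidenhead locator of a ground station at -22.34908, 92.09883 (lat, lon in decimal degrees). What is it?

NG67bp

Offset from 180°W / 90°S: lon 272.0988°, lat 67.6509°.
Field: lon ⌊272.0988/20⌋ = 13 → N; lat ⌊67.6509/10⌋ = 6 → G.
Square: lon ⌊12.0988/2⌋ = 6; lat ⌊7.6509/1⌋ = 7.
Subsquare: lon ⌊0.0988/0.0833333⌋ = 1 → b; lat ⌊0.6509/0.0416667⌋ = 15 → p.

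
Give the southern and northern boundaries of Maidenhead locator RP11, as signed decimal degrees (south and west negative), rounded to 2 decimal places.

61.00, 62.00

Field R=17, P=15: +17·20° lon, +15·10° lat → SW at lon 160°, lat 60°.
Square 1, 1: +1·2° lon, +1·1° lat → SW at lon 162°, lat 61°.
Cell spans 2° lon × 1° lat.
south 61.00, north 62.00.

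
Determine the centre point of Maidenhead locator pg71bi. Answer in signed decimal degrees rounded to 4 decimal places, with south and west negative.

-28.6458, 134.1250

Field P=15, G=6: +15·20° lon, +6·10° lat → SW at lon 120°, lat -30°.
Square 7, 1: +7·2° lon, +1·1° lat → SW at lon 134°, lat -29°.
Subsquare b=1, i=8: +1·0.0833333° lon, +8·0.0416667° lat → SW at lon 134.083°, lat -28.6667°.
Cell spans 0.0833333° lon × 0.0416667° lat. Centre is SW corner plus half of each.
latitude -28.6458, longitude 134.1250.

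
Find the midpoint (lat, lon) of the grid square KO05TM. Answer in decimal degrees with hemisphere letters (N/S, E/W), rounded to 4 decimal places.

55.5208° N, 21.6250° E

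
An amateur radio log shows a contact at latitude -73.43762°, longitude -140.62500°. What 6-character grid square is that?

Add 180° to longitude and 90° to latitude: 39.3750, 16.5624.
Field (20°×10°, letters A–R): lon ⌊39.3750/20⌋ = 1 → B; lat ⌊16.5624/10⌋ = 1 → B.
Square (2°×1°, digits 0–9): lon ⌊19.3750/2⌋ = 9; lat ⌊6.5624/1⌋ = 6.
Subsquare (5′×2.5′, letters a–x): lon ⌊1.3750/0.0833333⌋ = 16 → q; lat ⌊0.5624/0.0416667⌋ = 13 → n.

BB96qn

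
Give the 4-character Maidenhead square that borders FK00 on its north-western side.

EK91

Longitude square 0; −1 → -1, wraps to 9, carry into field.
Longitude field F = 5; −1 → 4 = E.
Latitude square 0; +1 → 1.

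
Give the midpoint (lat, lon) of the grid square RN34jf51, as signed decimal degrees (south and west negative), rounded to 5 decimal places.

Field R=17, N=13: +17·20° lon, +13·10° lat → SW at lon 160°, lat 40°.
Square 3, 4: +3·2° lon, +4·1° lat → SW at lon 166°, lat 44°.
Subsquare j=9, f=5: +9·0.0833333° lon, +5·0.0416667° lat → SW at lon 166.75°, lat 44.2083°.
Extended square 5, 1: +5·0.00833333° lon, +1·0.00416667° lat → SW at lon 166.792°, lat 44.2125°.
Cell spans 0.00833333° lon × 0.00416667° lat. Centre is SW corner plus half of each.
latitude 44.21458, longitude 166.79583.

44.21458, 166.79583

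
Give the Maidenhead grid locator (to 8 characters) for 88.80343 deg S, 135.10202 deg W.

CA21ke77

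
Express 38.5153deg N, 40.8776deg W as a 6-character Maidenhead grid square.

Shift to the Maidenhead origin (180°W, 90°S): lon 139.1224, lat 128.5153.
Field: lon ⌊139.1224/20⌋ = 6 → G; lat ⌊128.5153/10⌋ = 12 → M.
Square: lon ⌊19.1224/2⌋ = 9; lat ⌊8.5153/1⌋ = 8.
Subsquare: lon ⌊1.1224/0.0833333⌋ = 13 → n; lat ⌊0.5153/0.0416667⌋ = 12 → m.

GM98nm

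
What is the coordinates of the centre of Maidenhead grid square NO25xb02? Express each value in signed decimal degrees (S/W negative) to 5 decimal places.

55.05208, 85.92083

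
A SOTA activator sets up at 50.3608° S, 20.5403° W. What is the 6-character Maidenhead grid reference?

HD99rp

Offset from 180°W / 90°S: lon 159.4597°, lat 39.6392°.
Field: lon ⌊159.4597/20⌋ = 7 → H; lat ⌊39.6392/10⌋ = 3 → D.
Square: lon ⌊19.4597/2⌋ = 9; lat ⌊9.6392/1⌋ = 9.
Subsquare: lon ⌊1.4597/0.0833333⌋ = 17 → r; lat ⌊0.6392/0.0416667⌋ = 15 → p.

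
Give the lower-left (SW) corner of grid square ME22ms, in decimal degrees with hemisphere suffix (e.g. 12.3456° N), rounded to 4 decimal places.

Field M=12, E=4: +12·20° lon, +4·10° lat → SW at lon 60°, lat -50°.
Square 2, 2: +2·2° lon, +2·1° lat → SW at lon 64°, lat -48°.
Subsquare m=12, s=18: +12·0.0833333° lon, +18·0.0416667° lat → SW at lon 65°, lat -47.25°.
latitude 47.2500° S, longitude 65.0000° E.

47.2500° S, 65.0000° E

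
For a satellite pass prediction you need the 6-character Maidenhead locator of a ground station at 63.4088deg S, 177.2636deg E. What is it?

Offset from 180°W / 90°S: lon 357.2636°, lat 26.5912°.
Field: lon ⌊357.2636/20⌋ = 17 → R; lat ⌊26.5912/10⌋ = 2 → C.
Square: lon ⌊17.2636/2⌋ = 8; lat ⌊6.5912/1⌋ = 6.
Subsquare: lon ⌊1.2636/0.0833333⌋ = 15 → p; lat ⌊0.5912/0.0416667⌋ = 14 → o.

RC86po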